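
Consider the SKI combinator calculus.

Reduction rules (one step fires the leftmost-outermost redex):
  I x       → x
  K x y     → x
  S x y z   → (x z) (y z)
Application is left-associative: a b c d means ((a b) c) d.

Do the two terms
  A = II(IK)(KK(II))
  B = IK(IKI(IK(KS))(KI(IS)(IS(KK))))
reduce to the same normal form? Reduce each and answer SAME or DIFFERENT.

Term A:
  start: II(IK)(KK(II))
  →1  I(IK)(KK(II))
  →2  IK(KK(II))
  →3  K(KK(II))
  →4  KK

Term B:
  start: IK(IKI(IK(KS))(KI(IS)(IS(KK))))
  →1  K(IKI(IK(KS))(KI(IS)(IS(KK))))
  →2  K(KI(IK(KS))(KI(IS)(IS(KK))))
  →3  K(I(KI(IS)(IS(KK))))
  →4  K(KI(IS)(IS(KK)))
  →5  K(I(IS(KK)))
  →6  K(IS(KK))
  →7  K(S(KK))

Answer: DIFFERENT — A ⇓ KK, B ⇓ K(S(KK))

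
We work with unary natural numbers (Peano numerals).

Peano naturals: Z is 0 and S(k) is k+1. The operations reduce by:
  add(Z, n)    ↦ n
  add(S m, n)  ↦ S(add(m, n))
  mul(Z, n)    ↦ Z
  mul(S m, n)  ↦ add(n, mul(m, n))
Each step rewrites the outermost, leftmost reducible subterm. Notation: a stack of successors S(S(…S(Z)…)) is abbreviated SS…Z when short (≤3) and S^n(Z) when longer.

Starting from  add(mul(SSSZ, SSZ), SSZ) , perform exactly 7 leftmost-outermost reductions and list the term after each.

Answer: after 7 steps: S(S(add(add(SSZ, mul(SZ, SSZ)), SSZ)))

Reduction:
  start: add(mul(SSSZ, SSZ), SSZ)
  →1  add(add(SSZ, mul(SSZ, SSZ)), SSZ)
  →2  add(S(add(SZ, mul(SSZ, SSZ))), SSZ)
  →3  S(add(add(SZ, mul(SSZ, SSZ)), SSZ))
  →4  S(add(S(add(Z, mul(SSZ, SSZ))), SSZ))
  →5  S(S(add(add(Z, mul(SSZ, SSZ)), SSZ)))
  →6  S(S(add(mul(SSZ, SSZ), SSZ)))
  →7  S(S(add(add(SSZ, mul(SZ, SSZ)), SSZ)))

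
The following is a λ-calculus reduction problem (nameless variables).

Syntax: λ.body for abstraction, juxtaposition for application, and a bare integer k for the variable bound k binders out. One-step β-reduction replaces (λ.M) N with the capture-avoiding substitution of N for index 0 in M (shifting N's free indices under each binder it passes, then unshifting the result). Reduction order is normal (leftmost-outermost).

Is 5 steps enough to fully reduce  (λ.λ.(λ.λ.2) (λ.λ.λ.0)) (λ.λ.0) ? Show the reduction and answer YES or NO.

Answer: YES — reaches normal form λ.λ.1 in 2 ≤ 5 steps

Derivation:
  start: (λ.λ.(λ.λ.2) (λ.λ.λ.0)) (λ.λ.0)
  step 1: λ.(λ.λ.2) (λ.λ.λ.0)
  step 2: λ.λ.1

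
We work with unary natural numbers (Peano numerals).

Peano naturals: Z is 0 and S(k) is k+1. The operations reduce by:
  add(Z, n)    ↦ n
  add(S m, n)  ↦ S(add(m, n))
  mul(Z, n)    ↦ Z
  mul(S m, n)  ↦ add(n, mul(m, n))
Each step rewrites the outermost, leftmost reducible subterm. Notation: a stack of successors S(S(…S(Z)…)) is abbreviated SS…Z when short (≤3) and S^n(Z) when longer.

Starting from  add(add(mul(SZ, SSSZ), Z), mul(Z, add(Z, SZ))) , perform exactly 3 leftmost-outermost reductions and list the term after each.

  start: add(add(mul(SZ, SSSZ), Z), mul(Z, add(Z, SZ)))
  [1] add(add(add(SSSZ, mul(Z, SSSZ)), Z), mul(Z, add(Z, SZ)))
  [2] add(add(S(add(SSZ, mul(Z, SSSZ))), Z), mul(Z, add(Z, SZ)))
  [3] add(S(add(add(SSZ, mul(Z, SSSZ)), Z)), mul(Z, add(Z, SZ)))

Answer: after 3 steps: add(S(add(add(SSZ, mul(Z, SSSZ)), Z)), mul(Z, add(Z, SZ)))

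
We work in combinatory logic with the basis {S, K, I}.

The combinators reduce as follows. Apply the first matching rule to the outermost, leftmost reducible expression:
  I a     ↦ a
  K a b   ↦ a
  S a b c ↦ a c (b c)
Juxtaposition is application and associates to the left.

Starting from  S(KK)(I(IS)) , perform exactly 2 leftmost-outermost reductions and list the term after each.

  start: S(KK)(I(IS))
  →1  S(KK)(IS)
  →2  S(KK)S

Answer: after 2 steps: S(KK)S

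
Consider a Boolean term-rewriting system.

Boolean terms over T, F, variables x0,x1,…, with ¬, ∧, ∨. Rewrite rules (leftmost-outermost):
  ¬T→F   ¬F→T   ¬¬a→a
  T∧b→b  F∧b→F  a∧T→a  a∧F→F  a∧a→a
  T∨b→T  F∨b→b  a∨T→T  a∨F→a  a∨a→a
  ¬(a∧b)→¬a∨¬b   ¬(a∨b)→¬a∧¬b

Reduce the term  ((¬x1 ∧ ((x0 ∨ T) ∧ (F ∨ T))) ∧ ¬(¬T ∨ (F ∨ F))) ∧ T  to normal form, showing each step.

  start: ((¬x1 ∧ ((x0 ∨ T) ∧ (F ∨ T))) ∧ ¬(¬T ∨ (F ∨ F))) ∧ T
  [1] (¬x1 ∧ ((x0 ∨ T) ∧ (F ∨ T))) ∧ ¬(¬T ∨ (F ∨ F))
  [2] (¬x1 ∧ (T ∧ (F ∨ T))) ∧ ¬(¬T ∨ (F ∨ F))
  [3] (¬x1 ∧ (F ∨ T)) ∧ ¬(¬T ∨ (F ∨ F))
  [4] (¬x1 ∧ T) ∧ ¬(¬T ∨ (F ∨ F))
  [5] ¬x1 ∧ ¬(¬T ∨ (F ∨ F))
  [6] ¬x1 ∧ (¬¬T ∧ ¬(F ∨ F))
  [7] ¬x1 ∧ (T ∧ ¬(F ∨ F))
  [8] ¬x1 ∧ ¬(F ∨ F)
  [9] ¬x1 ∧ (¬F ∧ ¬F)
  [10] ¬x1 ∧ ¬F
  [11] ¬x1 ∧ T
  [12] ¬x1

Answer: normal form = ¬x1  (in 12 steps)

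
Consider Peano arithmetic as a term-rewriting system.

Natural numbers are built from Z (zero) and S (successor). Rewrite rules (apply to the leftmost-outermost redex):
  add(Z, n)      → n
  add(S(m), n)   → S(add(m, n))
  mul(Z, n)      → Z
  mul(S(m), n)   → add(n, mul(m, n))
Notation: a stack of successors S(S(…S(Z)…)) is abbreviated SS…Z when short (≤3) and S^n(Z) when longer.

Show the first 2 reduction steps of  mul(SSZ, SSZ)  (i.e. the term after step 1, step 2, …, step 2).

  start: mul(SSZ, SSZ)
  [1] add(SSZ, mul(SZ, SSZ))
  [2] S(add(SZ, mul(SZ, SSZ)))

Answer: after 2 steps: S(add(SZ, mul(SZ, SSZ)))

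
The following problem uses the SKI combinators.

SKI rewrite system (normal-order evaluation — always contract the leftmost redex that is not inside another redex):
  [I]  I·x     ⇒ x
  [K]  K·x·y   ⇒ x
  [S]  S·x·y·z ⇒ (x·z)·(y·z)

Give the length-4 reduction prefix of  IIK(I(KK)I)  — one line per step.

  start: IIK(I(KK)I)
  [1] IK(I(KK)I)
  [2] K(I(KK)I)
  [3] K(KKI)
  [4] KK

Answer: after 4 steps: KK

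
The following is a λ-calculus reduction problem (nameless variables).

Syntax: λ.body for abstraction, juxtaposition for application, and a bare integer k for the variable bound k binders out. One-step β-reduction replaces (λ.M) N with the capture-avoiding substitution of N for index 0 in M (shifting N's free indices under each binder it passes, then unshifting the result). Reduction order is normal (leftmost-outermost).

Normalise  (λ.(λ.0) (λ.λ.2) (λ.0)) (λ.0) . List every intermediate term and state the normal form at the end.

  start: (λ.(λ.0) (λ.λ.2) (λ.0)) (λ.0)
  →1  (λ.0) (λ.λ.λ.0) (λ.0)
  →2  (λ.λ.λ.0) (λ.0)
  →3  λ.λ.0

Answer: normal form = λ.λ.0  (in 3 steps)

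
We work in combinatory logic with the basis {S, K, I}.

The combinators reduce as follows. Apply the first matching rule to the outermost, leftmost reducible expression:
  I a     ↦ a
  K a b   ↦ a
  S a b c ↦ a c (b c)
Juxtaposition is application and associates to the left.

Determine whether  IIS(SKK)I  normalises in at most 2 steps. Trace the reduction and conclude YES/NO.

Answer: YES — reaches normal form S(SKK)I in 2 ≤ 2 steps

Derivation:
  start: IIS(SKK)I
  →1  IS(SKK)I
  →2  S(SKK)I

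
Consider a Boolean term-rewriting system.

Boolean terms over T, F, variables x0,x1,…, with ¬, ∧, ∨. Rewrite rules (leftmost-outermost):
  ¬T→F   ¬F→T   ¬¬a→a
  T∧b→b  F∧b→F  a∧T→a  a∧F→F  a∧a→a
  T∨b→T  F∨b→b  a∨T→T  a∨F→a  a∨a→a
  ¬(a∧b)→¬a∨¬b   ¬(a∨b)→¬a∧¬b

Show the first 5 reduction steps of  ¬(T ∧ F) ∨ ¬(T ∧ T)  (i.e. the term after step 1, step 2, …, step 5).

  start: ¬(T ∧ F) ∨ ¬(T ∧ T)
  [1] (¬T ∨ ¬F) ∨ ¬(T ∧ T)
  [2] (F ∨ ¬F) ∨ ¬(T ∧ T)
  [3] ¬F ∨ ¬(T ∧ T)
  [4] T ∨ ¬(T ∧ T)
  [5] T

Answer: after 5 steps: T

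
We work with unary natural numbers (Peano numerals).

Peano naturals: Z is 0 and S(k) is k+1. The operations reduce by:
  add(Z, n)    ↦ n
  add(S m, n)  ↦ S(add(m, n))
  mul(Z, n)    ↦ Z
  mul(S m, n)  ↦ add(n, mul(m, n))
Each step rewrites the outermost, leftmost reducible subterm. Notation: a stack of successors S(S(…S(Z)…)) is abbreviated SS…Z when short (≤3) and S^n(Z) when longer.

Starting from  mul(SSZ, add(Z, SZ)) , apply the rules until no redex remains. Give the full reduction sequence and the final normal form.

  start: mul(SSZ, add(Z, SZ))
  →1  add(add(Z, SZ), mul(SZ, add(Z, SZ)))
  →2  add(SZ, mul(SZ, add(Z, SZ)))
  →3  S(add(Z, mul(SZ, add(Z, SZ))))
  →4  S(mul(SZ, add(Z, SZ)))
  →5  S(add(add(Z, SZ), mul(Z, add(Z, SZ))))
  →6  S(add(SZ, mul(Z, add(Z, SZ))))
  →7  S(S(add(Z, mul(Z, add(Z, SZ)))))
  →8  S(S(mul(Z, add(Z, SZ))))
  →9  SSZ

Answer: normal form = SSZ  (in 9 steps)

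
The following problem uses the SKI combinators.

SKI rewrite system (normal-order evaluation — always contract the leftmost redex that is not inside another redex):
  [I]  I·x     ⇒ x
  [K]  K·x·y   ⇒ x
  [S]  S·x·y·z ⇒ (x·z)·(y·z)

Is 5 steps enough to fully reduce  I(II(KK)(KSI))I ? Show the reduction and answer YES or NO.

  start: I(II(KK)(KSI))I
  →1  II(KK)(KSI)I
  →2  I(KK)(KSI)I
  →3  KK(KSI)I
  →4  KI

Answer: YES — reaches normal form KI in 4 ≤ 5 steps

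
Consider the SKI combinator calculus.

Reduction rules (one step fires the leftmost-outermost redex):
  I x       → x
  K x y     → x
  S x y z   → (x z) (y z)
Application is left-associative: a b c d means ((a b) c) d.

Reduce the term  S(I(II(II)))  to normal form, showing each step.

Answer: normal form = SI  (in 4 steps)

Derivation:
  start: S(I(II(II)))
  [1] S(II(II))
  [2] S(I(II))
  [3] S(II)
  [4] SI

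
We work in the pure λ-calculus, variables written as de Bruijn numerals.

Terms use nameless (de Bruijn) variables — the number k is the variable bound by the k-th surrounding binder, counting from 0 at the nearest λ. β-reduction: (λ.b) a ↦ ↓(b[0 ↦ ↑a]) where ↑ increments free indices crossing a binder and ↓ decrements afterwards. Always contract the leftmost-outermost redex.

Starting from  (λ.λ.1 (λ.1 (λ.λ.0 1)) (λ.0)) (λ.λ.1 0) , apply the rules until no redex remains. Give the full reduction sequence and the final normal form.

Answer: normal form = λ.0 (λ.λ.0 1)  (in 4 steps)

Reduction:
  start: (λ.λ.1 (λ.1 (λ.λ.0 1)) (λ.0)) (λ.λ.1 0)
  step 1: λ.(λ.λ.1 0) (λ.1 (λ.λ.0 1)) (λ.0)
  step 2: λ.(λ.(λ.2 (λ.λ.0 1)) 0) (λ.0)
  step 3: λ.(λ.1 (λ.λ.0 1)) (λ.0)
  step 4: λ.0 (λ.λ.0 1)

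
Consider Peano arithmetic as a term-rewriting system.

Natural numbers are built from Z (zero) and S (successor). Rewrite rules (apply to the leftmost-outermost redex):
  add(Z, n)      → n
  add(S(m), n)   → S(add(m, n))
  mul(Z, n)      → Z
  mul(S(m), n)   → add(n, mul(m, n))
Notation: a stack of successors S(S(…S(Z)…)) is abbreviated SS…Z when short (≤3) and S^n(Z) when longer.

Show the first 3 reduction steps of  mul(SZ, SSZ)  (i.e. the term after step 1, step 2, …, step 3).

Answer: after 3 steps: S(S(add(Z, mul(Z, SSZ))))

Derivation:
  start: mul(SZ, SSZ)
  →1  add(SSZ, mul(Z, SSZ))
  →2  S(add(SZ, mul(Z, SSZ)))
  →3  S(S(add(Z, mul(Z, SSZ))))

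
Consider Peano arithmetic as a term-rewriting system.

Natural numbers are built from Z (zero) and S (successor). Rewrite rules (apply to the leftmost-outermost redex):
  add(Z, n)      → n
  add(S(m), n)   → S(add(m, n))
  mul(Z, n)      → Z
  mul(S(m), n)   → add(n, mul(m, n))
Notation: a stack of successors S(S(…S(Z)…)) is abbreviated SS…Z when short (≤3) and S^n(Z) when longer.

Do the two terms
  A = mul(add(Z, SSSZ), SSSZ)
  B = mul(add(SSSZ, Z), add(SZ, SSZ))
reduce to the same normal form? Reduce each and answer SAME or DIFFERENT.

Term A:
  start: mul(add(Z, SSSZ), SSSZ)
  →1  mul(SSSZ, SSSZ)
  →2  add(SSSZ, mul(SSZ, SSSZ))
  →3  S(add(SSZ, mul(SSZ, SSSZ)))
  →4  S(S(add(SZ, mul(SSZ, SSSZ))))
  →5  S(S(S(add(Z, mul(SSZ, SSSZ)))))
  →6  S(S(S(mul(SSZ, SSSZ))))
  →7  S(S(S(add(SSSZ, mul(SZ, SSSZ)))))
  →8  S(S(S(S(add(SSZ, mul(SZ, SSSZ))))))
  →9  S(S(S(S(S(add(SZ, mul(SZ, SSSZ)))))))
  →10  S(S(S(S(S(S(add(Z, mul(SZ, SSSZ))))))))
  →11  S(S(S(S(S(S(mul(SZ, SSSZ)))))))
  →12  S(S(S(S(S(S(add(SSSZ, mul(Z, SSSZ))))))))
  →13  S(S(S(S(S(S(S(add(SSZ, mul(Z, SSSZ)))))))))
  →14  S(S(S(S(S(S(S(S(add(SZ, mul(Z, SSSZ))))))))))
  →15  S(S(S(S(S(S(S(S(S(add(Z, mul(Z, SSSZ)))))))))))
  →16  S(S(S(S(S(S(S(S(S(mul(Z, SSSZ))))))))))
  →17  S^9(Z)

Term B:
  start: mul(add(SSSZ, Z), add(SZ, SSZ))
  →1  mul(S(add(SSZ, Z)), add(SZ, SSZ))
  →2  add(add(SZ, SSZ), mul(add(SSZ, Z), add(SZ, SSZ)))
  →3  add(S(add(Z, SSZ)), mul(add(SSZ, Z), add(SZ, SSZ)))
  →4  S(add(add(Z, SSZ), mul(add(SSZ, Z), add(SZ, SSZ))))
  →5  S(add(SSZ, mul(add(SSZ, Z), add(SZ, SSZ))))
  →6  S(S(add(SZ, mul(add(SSZ, Z), add(SZ, SSZ)))))
  →7  S(S(S(add(Z, mul(add(SSZ, Z), add(SZ, SSZ))))))
  →8  S(S(S(mul(add(SSZ, Z), add(SZ, SSZ)))))
  →9  S(S(S(mul(S(add(SZ, Z)), add(SZ, SSZ)))))
  →10  S(S(S(add(add(SZ, SSZ), mul(add(SZ, Z), add(SZ, SSZ))))))
  →11  S(S(S(add(S(add(Z, SSZ)), mul(add(SZ, Z), add(SZ, SSZ))))))
  →12  S(S(S(S(add(add(Z, SSZ), mul(add(SZ, Z), add(SZ, SSZ)))))))
  →13  S(S(S(S(add(SSZ, mul(add(SZ, Z), add(SZ, SSZ)))))))
  →14  S(S(S(S(S(add(SZ, mul(add(SZ, Z), add(SZ, SSZ))))))))
  →15  S(S(S(S(S(S(add(Z, mul(add(SZ, Z), add(SZ, SSZ)))))))))
  →16  S(S(S(S(S(S(mul(add(SZ, Z), add(SZ, SSZ))))))))
  →17  S(S(S(S(S(S(mul(S(add(Z, Z)), add(SZ, SSZ))))))))
  →18  S(S(S(S(S(S(add(add(SZ, SSZ), mul(add(Z, Z), add(SZ, SSZ)))))))))
  →19  S(S(S(S(S(S(add(S(add(Z, SSZ)), mul(add(Z, Z), add(SZ, SSZ)))))))))
  →20  S(S(S(S(S(S(S(add(add(Z, SSZ), mul(add(Z, Z), add(SZ, SSZ))))))))))
  →21  S(S(S(S(S(S(S(add(SSZ, mul(add(Z, Z), add(SZ, SSZ))))))))))
  →22  S(S(S(S(S(S(S(S(add(SZ, mul(add(Z, Z), add(SZ, SSZ)))))))))))
  →23  S(S(S(S(S(S(S(S(S(add(Z, mul(add(Z, Z), add(SZ, SSZ))))))))))))
  →24  S(S(S(S(S(S(S(S(S(mul(add(Z, Z), add(SZ, SSZ)))))))))))
  →25  S(S(S(S(S(S(S(S(S(mul(Z, add(SZ, SSZ)))))))))))
  →26  S^9(Z)

Answer: SAME — A ⇓ S^9(Z), B ⇓ S^9(Z)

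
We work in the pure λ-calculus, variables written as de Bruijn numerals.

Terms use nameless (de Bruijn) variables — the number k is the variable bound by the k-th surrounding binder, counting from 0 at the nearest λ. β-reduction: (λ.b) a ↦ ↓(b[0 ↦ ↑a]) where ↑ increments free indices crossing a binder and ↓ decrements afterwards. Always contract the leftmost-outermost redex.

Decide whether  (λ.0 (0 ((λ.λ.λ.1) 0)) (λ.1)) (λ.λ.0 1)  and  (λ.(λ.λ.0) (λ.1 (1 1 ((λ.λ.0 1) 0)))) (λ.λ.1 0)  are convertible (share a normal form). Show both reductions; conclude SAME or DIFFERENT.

Answer: DIFFERENT — A ⇓ λ.λ.0 1, B ⇓ λ.0

Reduction:
Term A:
  start: (λ.0 (0 ((λ.λ.λ.1) 0)) (λ.1)) (λ.λ.0 1)
  [1] (λ.λ.0 1) ((λ.λ.0 1) ((λ.λ.λ.1) (λ.λ.0 1))) (λ.λ.λ.0 1)
  [2] (λ.0 ((λ.λ.0 1) ((λ.λ.λ.1) (λ.λ.0 1)))) (λ.λ.λ.0 1)
  [3] (λ.λ.λ.0 1) ((λ.λ.0 1) ((λ.λ.λ.1) (λ.λ.0 1)))
  [4] λ.λ.0 1

Term B:
  start: (λ.(λ.λ.0) (λ.1 (1 1 ((λ.λ.0 1) 0)))) (λ.λ.1 0)
  [1] (λ.λ.0) (λ.(λ.λ.1 0) ((λ.λ.1 0) (λ.λ.1 0) ((λ.λ.0 1) 0)))
  [2] λ.0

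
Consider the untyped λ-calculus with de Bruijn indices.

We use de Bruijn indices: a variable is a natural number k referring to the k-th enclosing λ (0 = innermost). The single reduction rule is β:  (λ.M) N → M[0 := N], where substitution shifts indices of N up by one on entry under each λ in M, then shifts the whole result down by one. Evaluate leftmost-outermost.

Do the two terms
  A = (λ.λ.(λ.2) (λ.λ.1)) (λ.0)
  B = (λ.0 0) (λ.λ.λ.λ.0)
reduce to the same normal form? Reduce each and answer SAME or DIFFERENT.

Term A:
  start: (λ.λ.(λ.2) (λ.λ.1)) (λ.0)
  step 1: λ.(λ.λ.0) (λ.λ.1)
  step 2: λ.λ.0

Term B:
  start: (λ.0 0) (λ.λ.λ.λ.0)
  step 1: (λ.λ.λ.λ.0) (λ.λ.λ.λ.0)
  step 2: λ.λ.λ.0

Answer: DIFFERENT — A ⇓ λ.λ.0, B ⇓ λ.λ.λ.0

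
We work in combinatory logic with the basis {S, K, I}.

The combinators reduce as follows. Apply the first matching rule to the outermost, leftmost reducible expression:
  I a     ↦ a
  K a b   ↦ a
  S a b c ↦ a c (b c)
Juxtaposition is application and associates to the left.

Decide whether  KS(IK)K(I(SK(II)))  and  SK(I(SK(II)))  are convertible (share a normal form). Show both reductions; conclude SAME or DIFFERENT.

Answer: SAME — A ⇓ SK(SKI), B ⇓ SK(SKI)

Reduction:
Term A:
  start: KS(IK)K(I(SK(II)))
  [1] SK(I(SK(II)))
  [2] SK(SK(II))
  [3] SK(SKI)

Term B:
  start: SK(I(SK(II)))
  [1] SK(SK(II))
  [2] SK(SKI)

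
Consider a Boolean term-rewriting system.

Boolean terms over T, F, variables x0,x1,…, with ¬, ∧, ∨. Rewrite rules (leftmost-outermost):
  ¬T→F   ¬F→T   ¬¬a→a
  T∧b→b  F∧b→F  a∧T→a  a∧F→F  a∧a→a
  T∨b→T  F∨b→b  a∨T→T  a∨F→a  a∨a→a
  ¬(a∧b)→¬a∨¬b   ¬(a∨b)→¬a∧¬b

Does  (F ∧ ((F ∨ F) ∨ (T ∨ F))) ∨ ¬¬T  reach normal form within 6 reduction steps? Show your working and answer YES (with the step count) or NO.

  start: (F ∧ ((F ∨ F) ∨ (T ∨ F))) ∨ ¬¬T
  →1  F ∨ ¬¬T
  →2  ¬¬T
  →3  T

Answer: YES — reaches normal form T in 3 ≤ 6 steps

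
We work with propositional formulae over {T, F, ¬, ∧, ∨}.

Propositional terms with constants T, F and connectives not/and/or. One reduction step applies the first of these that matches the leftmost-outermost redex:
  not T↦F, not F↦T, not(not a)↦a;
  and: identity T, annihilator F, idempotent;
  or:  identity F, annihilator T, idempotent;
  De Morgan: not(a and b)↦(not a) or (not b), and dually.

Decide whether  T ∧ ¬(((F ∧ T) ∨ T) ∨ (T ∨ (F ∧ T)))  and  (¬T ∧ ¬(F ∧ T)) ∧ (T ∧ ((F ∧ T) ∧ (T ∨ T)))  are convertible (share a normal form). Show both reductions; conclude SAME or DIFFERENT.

Term A:
  start: T ∧ ¬(((F ∧ T) ∨ T) ∨ (T ∨ (F ∧ T)))
  →1  ¬(((F ∧ T) ∨ T) ∨ (T ∨ (F ∧ T)))
  →2  ¬((F ∧ T) ∨ T) ∧ ¬(T ∨ (F ∧ T))
  →3  (¬(F ∧ T) ∧ ¬T) ∧ ¬(T ∨ (F ∧ T))
  →4  ((¬F ∨ ¬T) ∧ ¬T) ∧ ¬(T ∨ (F ∧ T))
  →5  ((T ∨ ¬T) ∧ ¬T) ∧ ¬(T ∨ (F ∧ T))
  →6  (T ∧ ¬T) ∧ ¬(T ∨ (F ∧ T))
  →7  ¬T ∧ ¬(T ∨ (F ∧ T))
  →8  F ∧ ¬(T ∨ (F ∧ T))
  →9  F

Term B:
  start: (¬T ∧ ¬(F ∧ T)) ∧ (T ∧ ((F ∧ T) ∧ (T ∨ T)))
  →1  (F ∧ ¬(F ∧ T)) ∧ (T ∧ ((F ∧ T) ∧ (T ∨ T)))
  →2  F ∧ (T ∧ ((F ∧ T) ∧ (T ∨ T)))
  →3  F

Answer: SAME — A ⇓ F, B ⇓ F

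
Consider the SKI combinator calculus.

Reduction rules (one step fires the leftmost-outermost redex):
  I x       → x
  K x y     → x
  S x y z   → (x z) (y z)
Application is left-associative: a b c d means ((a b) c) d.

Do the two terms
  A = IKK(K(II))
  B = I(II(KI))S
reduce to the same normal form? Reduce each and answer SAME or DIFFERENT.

Term A:
  start: IKK(K(II))
  →1  KK(K(II))
  →2  K

Term B:
  start: I(II(KI))S
  →1  II(KI)S
  →2  I(KI)S
  →3  KIS
  →4  I

Answer: DIFFERENT — A ⇓ K, B ⇓ I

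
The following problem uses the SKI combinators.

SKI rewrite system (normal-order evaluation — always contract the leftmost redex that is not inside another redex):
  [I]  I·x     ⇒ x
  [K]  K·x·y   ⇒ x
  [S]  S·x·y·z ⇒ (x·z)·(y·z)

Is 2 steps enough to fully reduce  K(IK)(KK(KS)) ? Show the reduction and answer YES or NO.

  start: K(IK)(KK(KS))
  step 1: IK
  step 2: K

Answer: YES — reaches normal form K in 2 ≤ 2 steps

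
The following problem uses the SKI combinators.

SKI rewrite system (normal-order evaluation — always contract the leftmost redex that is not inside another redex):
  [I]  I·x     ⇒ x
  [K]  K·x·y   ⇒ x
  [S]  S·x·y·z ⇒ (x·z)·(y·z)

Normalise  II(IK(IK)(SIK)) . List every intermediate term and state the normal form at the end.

  start: II(IK(IK)(SIK))
  [1] I(IK(IK)(SIK))
  [2] IK(IK)(SIK)
  [3] K(IK)(SIK)
  [4] IK
  [5] K

Answer: normal form = K  (in 5 steps)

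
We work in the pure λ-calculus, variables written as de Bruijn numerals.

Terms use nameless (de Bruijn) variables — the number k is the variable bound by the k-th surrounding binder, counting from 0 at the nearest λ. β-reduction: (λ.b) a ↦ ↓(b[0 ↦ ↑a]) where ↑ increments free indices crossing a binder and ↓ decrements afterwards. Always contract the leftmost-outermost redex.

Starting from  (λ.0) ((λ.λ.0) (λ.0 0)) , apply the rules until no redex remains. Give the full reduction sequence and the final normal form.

Answer: normal form = λ.0  (in 2 steps)

Derivation:
  start: (λ.0) ((λ.λ.0) (λ.0 0))
  →1  (λ.λ.0) (λ.0 0)
  →2  λ.0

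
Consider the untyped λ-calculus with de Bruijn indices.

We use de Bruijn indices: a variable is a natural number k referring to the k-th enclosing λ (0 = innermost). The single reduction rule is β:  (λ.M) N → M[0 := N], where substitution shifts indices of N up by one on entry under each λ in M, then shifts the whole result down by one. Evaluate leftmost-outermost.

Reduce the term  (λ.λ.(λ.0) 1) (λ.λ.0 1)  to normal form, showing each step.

Answer: normal form = λ.λ.λ.0 1  (in 2 steps)

Derivation:
  start: (λ.λ.(λ.0) 1) (λ.λ.0 1)
  [1] λ.(λ.0) (λ.λ.0 1)
  [2] λ.λ.λ.0 1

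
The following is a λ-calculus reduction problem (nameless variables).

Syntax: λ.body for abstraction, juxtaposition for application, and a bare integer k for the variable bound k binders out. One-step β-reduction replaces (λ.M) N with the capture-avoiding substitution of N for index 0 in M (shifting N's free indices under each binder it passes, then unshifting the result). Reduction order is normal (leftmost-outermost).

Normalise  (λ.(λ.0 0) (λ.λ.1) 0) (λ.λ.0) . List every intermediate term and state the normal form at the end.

Answer: normal form = λ.λ.1  (in 4 steps)

Working:
  start: (λ.(λ.0 0) (λ.λ.1) 0) (λ.λ.0)
  →1  (λ.0 0) (λ.λ.1) (λ.λ.0)
  →2  (λ.λ.1) (λ.λ.1) (λ.λ.0)
  →3  (λ.λ.λ.1) (λ.λ.0)
  →4  λ.λ.1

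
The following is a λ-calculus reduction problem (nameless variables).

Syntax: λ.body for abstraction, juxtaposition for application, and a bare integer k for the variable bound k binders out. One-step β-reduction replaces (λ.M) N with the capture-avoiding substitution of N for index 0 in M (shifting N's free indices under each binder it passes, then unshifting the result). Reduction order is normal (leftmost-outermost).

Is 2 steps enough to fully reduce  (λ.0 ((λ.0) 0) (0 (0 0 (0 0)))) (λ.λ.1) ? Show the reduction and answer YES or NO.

  start: (λ.0 ((λ.0) 0) (0 (0 0 (0 0)))) (λ.λ.1)
  [1] (λ.λ.1) ((λ.0) (λ.λ.1)) ((λ.λ.1) ((λ.λ.1) (λ.λ.1) ((λ.λ.1) (λ.λ.1))))
  [2] (λ.(λ.0) (λ.λ.1)) ((λ.λ.1) ((λ.λ.1) (λ.λ.1) ((λ.λ.1) (λ.λ.1))))

Answer: NO — after 2 steps the term is (λ.(λ.0) (λ.λ.1)) ((λ.λ.1) ((λ.λ.1) (λ.λ.1) ((λ.λ.1) (λ.λ.1)))), not yet normal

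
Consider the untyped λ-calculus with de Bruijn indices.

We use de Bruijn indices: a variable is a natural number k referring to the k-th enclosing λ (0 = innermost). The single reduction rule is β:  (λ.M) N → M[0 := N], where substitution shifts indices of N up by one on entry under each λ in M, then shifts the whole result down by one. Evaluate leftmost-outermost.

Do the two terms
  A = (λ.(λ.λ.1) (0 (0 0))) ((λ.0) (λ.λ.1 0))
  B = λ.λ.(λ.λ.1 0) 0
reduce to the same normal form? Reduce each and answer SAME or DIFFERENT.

Term A:
  start: (λ.(λ.λ.1) (0 (0 0))) ((λ.0) (λ.λ.1 0))
  [1] (λ.λ.1) ((λ.0) (λ.λ.1 0) ((λ.0) (λ.λ.1 0) ((λ.0) (λ.λ.1 0))))
  [2] λ.(λ.0) (λ.λ.1 0) ((λ.0) (λ.λ.1 0) ((λ.0) (λ.λ.1 0)))
  [3] λ.(λ.λ.1 0) ((λ.0) (λ.λ.1 0) ((λ.0) (λ.λ.1 0)))
  [4] λ.λ.(λ.0) (λ.λ.1 0) ((λ.0) (λ.λ.1 0)) 0
  [5] λ.λ.(λ.λ.1 0) ((λ.0) (λ.λ.1 0)) 0
  [6] λ.λ.(λ.(λ.0) (λ.λ.1 0) 0) 0
  [7] λ.λ.(λ.0) (λ.λ.1 0) 0
  [8] λ.λ.(λ.λ.1 0) 0
  [9] λ.λ.λ.1 0

Term B:
  start: λ.λ.(λ.λ.1 0) 0
  [1] λ.λ.λ.1 0

Answer: SAME — A ⇓ λ.λ.λ.1 0, B ⇓ λ.λ.λ.1 0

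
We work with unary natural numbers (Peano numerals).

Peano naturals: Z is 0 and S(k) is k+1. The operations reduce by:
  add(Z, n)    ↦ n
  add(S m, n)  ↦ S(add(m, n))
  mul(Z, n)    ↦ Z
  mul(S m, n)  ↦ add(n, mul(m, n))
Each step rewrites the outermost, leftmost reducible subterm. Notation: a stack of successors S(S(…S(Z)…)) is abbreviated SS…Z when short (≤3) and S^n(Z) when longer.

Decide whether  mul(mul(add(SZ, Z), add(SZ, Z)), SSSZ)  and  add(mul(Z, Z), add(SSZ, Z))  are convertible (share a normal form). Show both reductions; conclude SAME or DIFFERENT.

Answer: DIFFERENT — A ⇓ SSSZ, B ⇓ SSZ

Reduction:
Term A:
  start: mul(mul(add(SZ, Z), add(SZ, Z)), SSSZ)
  →1  mul(mul(S(add(Z, Z)), add(SZ, Z)), SSSZ)
  →2  mul(add(add(SZ, Z), mul(add(Z, Z), add(SZ, Z))), SSSZ)
  →3  mul(add(S(add(Z, Z)), mul(add(Z, Z), add(SZ, Z))), SSSZ)
  →4  mul(S(add(add(Z, Z), mul(add(Z, Z), add(SZ, Z)))), SSSZ)
  →5  add(SSSZ, mul(add(add(Z, Z), mul(add(Z, Z), add(SZ, Z))), SSSZ))
  →6  S(add(SSZ, mul(add(add(Z, Z), mul(add(Z, Z), add(SZ, Z))), SSSZ)))
  →7  S(S(add(SZ, mul(add(add(Z, Z), mul(add(Z, Z), add(SZ, Z))), SSSZ))))
  →8  S(S(S(add(Z, mul(add(add(Z, Z), mul(add(Z, Z), add(SZ, Z))), SSSZ)))))
  →9  S(S(S(mul(add(add(Z, Z), mul(add(Z, Z), add(SZ, Z))), SSSZ))))
  →10  S(S(S(mul(add(Z, mul(add(Z, Z), add(SZ, Z))), SSSZ))))
  →11  S(S(S(mul(mul(add(Z, Z), add(SZ, Z)), SSSZ))))
  →12  S(S(S(mul(mul(Z, add(SZ, Z)), SSSZ))))
  →13  S(S(S(mul(Z, SSSZ))))
  →14  SSSZ

Term B:
  start: add(mul(Z, Z), add(SSZ, Z))
  →1  add(Z, add(SSZ, Z))
  →2  add(SSZ, Z)
  →3  S(add(SZ, Z))
  →4  S(S(add(Z, Z)))
  →5  SSZ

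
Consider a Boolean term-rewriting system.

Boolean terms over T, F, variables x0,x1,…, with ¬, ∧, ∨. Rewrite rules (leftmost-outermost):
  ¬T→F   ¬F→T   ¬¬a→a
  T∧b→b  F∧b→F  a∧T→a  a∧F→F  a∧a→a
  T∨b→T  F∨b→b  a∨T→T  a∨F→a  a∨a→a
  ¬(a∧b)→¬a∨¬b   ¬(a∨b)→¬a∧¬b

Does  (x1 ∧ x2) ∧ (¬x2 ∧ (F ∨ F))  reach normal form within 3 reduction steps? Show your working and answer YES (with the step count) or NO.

Answer: YES — reaches normal form F in 3 ≤ 3 steps

Reduction:
  start: (x1 ∧ x2) ∧ (¬x2 ∧ (F ∨ F))
  step 1: (x1 ∧ x2) ∧ (¬x2 ∧ F)
  step 2: (x1 ∧ x2) ∧ F
  step 3: F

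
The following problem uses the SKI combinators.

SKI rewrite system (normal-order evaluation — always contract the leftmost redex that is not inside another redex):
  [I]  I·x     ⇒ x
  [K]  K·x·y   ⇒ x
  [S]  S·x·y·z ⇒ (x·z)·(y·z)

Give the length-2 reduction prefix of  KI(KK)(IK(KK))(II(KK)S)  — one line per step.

  start: KI(KK)(IK(KK))(II(KK)S)
  step 1: I(IK(KK))(II(KK)S)
  step 2: IK(KK)(II(KK)S)

Answer: after 2 steps: IK(KK)(II(KK)S)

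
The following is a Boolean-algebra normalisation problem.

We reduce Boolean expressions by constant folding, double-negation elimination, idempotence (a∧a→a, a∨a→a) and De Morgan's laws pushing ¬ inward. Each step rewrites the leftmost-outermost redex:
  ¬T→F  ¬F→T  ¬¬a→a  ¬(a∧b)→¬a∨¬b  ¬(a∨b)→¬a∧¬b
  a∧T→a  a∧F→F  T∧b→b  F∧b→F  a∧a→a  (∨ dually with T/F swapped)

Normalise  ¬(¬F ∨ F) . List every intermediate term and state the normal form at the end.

  start: ¬(¬F ∨ F)
  step 1: ¬¬F ∧ ¬F
  step 2: F ∧ ¬F
  step 3: F

Answer: normal form = F  (in 3 steps)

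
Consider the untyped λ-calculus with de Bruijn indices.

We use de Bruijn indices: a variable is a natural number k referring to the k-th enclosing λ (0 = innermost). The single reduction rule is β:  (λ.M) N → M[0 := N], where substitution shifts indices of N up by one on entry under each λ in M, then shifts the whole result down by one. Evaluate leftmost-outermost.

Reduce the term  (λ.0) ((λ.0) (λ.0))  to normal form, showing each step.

Answer: normal form = λ.0  (in 2 steps)

Derivation:
  start: (λ.0) ((λ.0) (λ.0))
  [1] (λ.0) (λ.0)
  [2] λ.0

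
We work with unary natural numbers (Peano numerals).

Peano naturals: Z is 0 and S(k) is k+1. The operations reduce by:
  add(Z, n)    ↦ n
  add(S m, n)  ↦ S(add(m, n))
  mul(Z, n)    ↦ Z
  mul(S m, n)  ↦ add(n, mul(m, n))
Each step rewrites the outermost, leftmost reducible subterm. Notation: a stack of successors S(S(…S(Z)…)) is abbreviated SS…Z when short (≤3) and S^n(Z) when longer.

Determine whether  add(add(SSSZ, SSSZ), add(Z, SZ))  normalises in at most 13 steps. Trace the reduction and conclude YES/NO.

Answer: YES — reaches normal form S^7(Z) in 12 ≤ 13 steps

Derivation:
  start: add(add(SSSZ, SSSZ), add(Z, SZ))
  →1  add(S(add(SSZ, SSSZ)), add(Z, SZ))
  →2  S(add(add(SSZ, SSSZ), add(Z, SZ)))
  →3  S(add(S(add(SZ, SSSZ)), add(Z, SZ)))
  →4  S(S(add(add(SZ, SSSZ), add(Z, SZ))))
  →5  S(S(add(S(add(Z, SSSZ)), add(Z, SZ))))
  →6  S(S(S(add(add(Z, SSSZ), add(Z, SZ)))))
  →7  S(S(S(add(SSSZ, add(Z, SZ)))))
  →8  S(S(S(S(add(SSZ, add(Z, SZ))))))
  →9  S(S(S(S(S(add(SZ, add(Z, SZ)))))))
  →10  S(S(S(S(S(S(add(Z, add(Z, SZ))))))))
  →11  S(S(S(S(S(S(add(Z, SZ)))))))
  →12  S^7(Z)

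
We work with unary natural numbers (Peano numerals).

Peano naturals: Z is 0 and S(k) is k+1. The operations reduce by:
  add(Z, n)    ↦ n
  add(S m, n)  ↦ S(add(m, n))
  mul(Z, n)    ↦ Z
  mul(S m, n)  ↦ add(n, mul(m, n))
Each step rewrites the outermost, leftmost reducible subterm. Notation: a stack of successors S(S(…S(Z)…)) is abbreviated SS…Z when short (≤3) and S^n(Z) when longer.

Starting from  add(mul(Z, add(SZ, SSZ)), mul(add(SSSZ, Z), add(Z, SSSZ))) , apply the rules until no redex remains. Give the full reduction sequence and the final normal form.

  start: add(mul(Z, add(SZ, SSZ)), mul(add(SSSZ, Z), add(Z, SSSZ)))
  step 1: add(Z, mul(add(SSSZ, Z), add(Z, SSSZ)))
  step 2: mul(add(SSSZ, Z), add(Z, SSSZ))
  step 3: mul(S(add(SSZ, Z)), add(Z, SSSZ))
  step 4: add(add(Z, SSSZ), mul(add(SSZ, Z), add(Z, SSSZ)))
  step 5: add(SSSZ, mul(add(SSZ, Z), add(Z, SSSZ)))
  step 6: S(add(SSZ, mul(add(SSZ, Z), add(Z, SSSZ))))
  step 7: S(S(add(SZ, mul(add(SSZ, Z), add(Z, SSSZ)))))
  step 8: S(S(S(add(Z, mul(add(SSZ, Z), add(Z, SSSZ))))))
  step 9: S(S(S(mul(add(SSZ, Z), add(Z, SSSZ)))))
  step 10: S(S(S(mul(S(add(SZ, Z)), add(Z, SSSZ)))))
  step 11: S(S(S(add(add(Z, SSSZ), mul(add(SZ, Z), add(Z, SSSZ))))))
  step 12: S(S(S(add(SSSZ, mul(add(SZ, Z), add(Z, SSSZ))))))
  step 13: S(S(S(S(add(SSZ, mul(add(SZ, Z), add(Z, SSSZ)))))))
  step 14: S(S(S(S(S(add(SZ, mul(add(SZ, Z), add(Z, SSSZ))))))))
  step 15: S(S(S(S(S(S(add(Z, mul(add(SZ, Z), add(Z, SSSZ)))))))))
  step 16: S(S(S(S(S(S(mul(add(SZ, Z), add(Z, SSSZ))))))))
  step 17: S(S(S(S(S(S(mul(S(add(Z, Z)), add(Z, SSSZ))))))))
  step 18: S(S(S(S(S(S(add(add(Z, SSSZ), mul(add(Z, Z), add(Z, SSSZ)))))))))
  step 19: S(S(S(S(S(S(add(SSSZ, mul(add(Z, Z), add(Z, SSSZ)))))))))
  step 20: S(S(S(S(S(S(S(add(SSZ, mul(add(Z, Z), add(Z, SSSZ))))))))))
  step 21: S(S(S(S(S(S(S(S(add(SZ, mul(add(Z, Z), add(Z, SSSZ)))))))))))
  step 22: S(S(S(S(S(S(S(S(S(add(Z, mul(add(Z, Z), add(Z, SSSZ))))))))))))
  step 23: S(S(S(S(S(S(S(S(S(mul(add(Z, Z), add(Z, SSSZ)))))))))))
  step 24: S(S(S(S(S(S(S(S(S(mul(Z, add(Z, SSSZ)))))))))))
  step 25: S^9(Z)

Answer: normal form = S^9(Z)  (in 25 steps)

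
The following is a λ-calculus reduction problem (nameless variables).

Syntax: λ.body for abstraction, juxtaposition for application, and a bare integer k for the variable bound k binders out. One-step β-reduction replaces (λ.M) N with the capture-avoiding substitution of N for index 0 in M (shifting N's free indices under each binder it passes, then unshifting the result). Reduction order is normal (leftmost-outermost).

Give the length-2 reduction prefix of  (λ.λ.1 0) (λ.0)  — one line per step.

Answer: after 2 steps: λ.0

Working:
  start: (λ.λ.1 0) (λ.0)
  →1  λ.(λ.0) 0
  →2  λ.0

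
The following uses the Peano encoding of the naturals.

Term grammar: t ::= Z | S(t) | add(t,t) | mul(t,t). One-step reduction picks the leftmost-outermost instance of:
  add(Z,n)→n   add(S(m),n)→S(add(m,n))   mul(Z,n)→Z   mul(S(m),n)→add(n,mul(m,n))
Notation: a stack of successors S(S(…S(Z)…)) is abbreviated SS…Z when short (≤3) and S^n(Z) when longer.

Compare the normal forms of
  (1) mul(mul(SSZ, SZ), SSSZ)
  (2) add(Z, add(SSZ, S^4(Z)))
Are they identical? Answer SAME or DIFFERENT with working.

Term A:
  start: mul(mul(SSZ, SZ), SSSZ)
  [1] mul(add(SZ, mul(SZ, SZ)), SSSZ)
  [2] mul(S(add(Z, mul(SZ, SZ))), SSSZ)
  [3] add(SSSZ, mul(add(Z, mul(SZ, SZ)), SSSZ))
  [4] S(add(SSZ, mul(add(Z, mul(SZ, SZ)), SSSZ)))
  [5] S(S(add(SZ, mul(add(Z, mul(SZ, SZ)), SSSZ))))
  [6] S(S(S(add(Z, mul(add(Z, mul(SZ, SZ)), SSSZ)))))
  [7] S(S(S(mul(add(Z, mul(SZ, SZ)), SSSZ))))
  [8] S(S(S(mul(mul(SZ, SZ), SSSZ))))
  [9] S(S(S(mul(add(SZ, mul(Z, SZ)), SSSZ))))
  [10] S(S(S(mul(S(add(Z, mul(Z, SZ))), SSSZ))))
  [11] S(S(S(add(SSSZ, mul(add(Z, mul(Z, SZ)), SSSZ)))))
  [12] S(S(S(S(add(SSZ, mul(add(Z, mul(Z, SZ)), SSSZ))))))
  [13] S(S(S(S(S(add(SZ, mul(add(Z, mul(Z, SZ)), SSSZ)))))))
  [14] S(S(S(S(S(S(add(Z, mul(add(Z, mul(Z, SZ)), SSSZ))))))))
  [15] S(S(S(S(S(S(mul(add(Z, mul(Z, SZ)), SSSZ)))))))
  [16] S(S(S(S(S(S(mul(mul(Z, SZ), SSSZ)))))))
  [17] S(S(S(S(S(S(mul(Z, SSSZ)))))))
  [18] S^6(Z)

Term B:
  start: add(Z, add(SSZ, S^4(Z)))
  [1] add(SSZ, S^4(Z))
  [2] S(add(SZ, S^4(Z)))
  [3] S(S(add(Z, S^4(Z))))
  [4] S^6(Z)

Answer: SAME — A ⇓ S^6(Z), B ⇓ S^6(Z)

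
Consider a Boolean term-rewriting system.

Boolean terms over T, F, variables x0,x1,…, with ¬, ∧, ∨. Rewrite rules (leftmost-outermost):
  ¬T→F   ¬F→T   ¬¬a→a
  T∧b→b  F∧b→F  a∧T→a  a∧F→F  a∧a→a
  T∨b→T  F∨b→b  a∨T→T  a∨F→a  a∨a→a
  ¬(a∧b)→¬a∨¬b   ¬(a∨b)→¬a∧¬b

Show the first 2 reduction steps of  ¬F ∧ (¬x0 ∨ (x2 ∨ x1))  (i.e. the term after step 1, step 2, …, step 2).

  start: ¬F ∧ (¬x0 ∨ (x2 ∨ x1))
  →1  T ∧ (¬x0 ∨ (x2 ∨ x1))
  →2  ¬x0 ∨ (x2 ∨ x1)

Answer: after 2 steps: ¬x0 ∨ (x2 ∨ x1)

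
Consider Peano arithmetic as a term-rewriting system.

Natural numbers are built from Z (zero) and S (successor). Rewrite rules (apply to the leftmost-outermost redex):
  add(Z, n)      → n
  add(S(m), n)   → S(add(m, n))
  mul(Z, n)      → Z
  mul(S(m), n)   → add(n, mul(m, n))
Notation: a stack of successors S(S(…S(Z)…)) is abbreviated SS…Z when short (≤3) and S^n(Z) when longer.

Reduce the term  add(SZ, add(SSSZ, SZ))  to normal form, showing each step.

  start: add(SZ, add(SSSZ, SZ))
  step 1: S(add(Z, add(SSSZ, SZ)))
  step 2: S(add(SSSZ, SZ))
  step 3: S(S(add(SSZ, SZ)))
  step 4: S(S(S(add(SZ, SZ))))
  step 5: S(S(S(S(add(Z, SZ)))))
  step 6: S^5(Z)

Answer: normal form = S^5(Z)  (in 6 steps)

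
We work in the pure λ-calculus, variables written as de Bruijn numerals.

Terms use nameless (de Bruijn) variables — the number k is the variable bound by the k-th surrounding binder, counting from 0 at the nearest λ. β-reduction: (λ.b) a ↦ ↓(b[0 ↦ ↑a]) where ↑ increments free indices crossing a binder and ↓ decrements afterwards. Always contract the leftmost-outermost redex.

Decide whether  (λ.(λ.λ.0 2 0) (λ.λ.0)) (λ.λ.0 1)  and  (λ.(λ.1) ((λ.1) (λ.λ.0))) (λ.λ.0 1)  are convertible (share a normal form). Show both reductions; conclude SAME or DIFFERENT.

Answer: DIFFERENT — A ⇓ λ.0 (λ.λ.0 1) 0, B ⇓ λ.λ.0 1

Derivation:
Term A:
  start: (λ.(λ.λ.0 2 0) (λ.λ.0)) (λ.λ.0 1)
  →1  (λ.λ.0 (λ.λ.0 1) 0) (λ.λ.0)
  →2  λ.0 (λ.λ.0 1) 0

Term B:
  start: (λ.(λ.1) ((λ.1) (λ.λ.0))) (λ.λ.0 1)
  →1  (λ.λ.λ.0 1) ((λ.λ.λ.0 1) (λ.λ.0))
  →2  λ.λ.0 1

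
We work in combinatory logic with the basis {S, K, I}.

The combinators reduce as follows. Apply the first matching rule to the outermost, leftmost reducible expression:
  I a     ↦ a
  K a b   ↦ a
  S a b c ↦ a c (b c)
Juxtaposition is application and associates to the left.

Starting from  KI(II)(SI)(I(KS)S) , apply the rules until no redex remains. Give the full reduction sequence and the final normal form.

Answer: normal form = SIS  (in 4 steps)

Working:
  start: KI(II)(SI)(I(KS)S)
  →1  I(SI)(I(KS)S)
  →2  SI(I(KS)S)
  →3  SI(KSS)
  →4  SIS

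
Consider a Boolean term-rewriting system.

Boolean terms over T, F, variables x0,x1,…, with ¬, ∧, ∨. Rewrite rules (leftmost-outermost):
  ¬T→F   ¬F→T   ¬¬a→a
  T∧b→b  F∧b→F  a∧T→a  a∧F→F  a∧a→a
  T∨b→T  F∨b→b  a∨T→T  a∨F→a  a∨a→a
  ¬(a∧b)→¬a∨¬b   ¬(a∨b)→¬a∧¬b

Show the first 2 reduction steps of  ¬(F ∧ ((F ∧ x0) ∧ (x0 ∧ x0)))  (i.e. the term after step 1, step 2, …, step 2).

Answer: after 2 steps: T ∨ ¬((F ∧ x0) ∧ (x0 ∧ x0))

Working:
  start: ¬(F ∧ ((F ∧ x0) ∧ (x0 ∧ x0)))
  step 1: ¬F ∨ ¬((F ∧ x0) ∧ (x0 ∧ x0))
  step 2: T ∨ ¬((F ∧ x0) ∧ (x0 ∧ x0))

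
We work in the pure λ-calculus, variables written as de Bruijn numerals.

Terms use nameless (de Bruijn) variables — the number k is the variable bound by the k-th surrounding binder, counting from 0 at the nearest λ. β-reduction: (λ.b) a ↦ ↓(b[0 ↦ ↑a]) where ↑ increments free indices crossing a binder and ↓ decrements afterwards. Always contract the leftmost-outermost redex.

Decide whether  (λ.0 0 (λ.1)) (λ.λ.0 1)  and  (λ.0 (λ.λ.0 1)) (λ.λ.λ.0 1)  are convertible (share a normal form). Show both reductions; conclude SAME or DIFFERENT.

Answer: SAME — A ⇓ λ.λ.0 1, B ⇓ λ.λ.0 1

Working:
Term A:
  start: (λ.0 0 (λ.1)) (λ.λ.0 1)
  [1] (λ.λ.0 1) (λ.λ.0 1) (λ.λ.λ.0 1)
  [2] (λ.0 (λ.λ.0 1)) (λ.λ.λ.0 1)
  [3] (λ.λ.λ.0 1) (λ.λ.0 1)
  [4] λ.λ.0 1

Term B:
  start: (λ.0 (λ.λ.0 1)) (λ.λ.λ.0 1)
  [1] (λ.λ.λ.0 1) (λ.λ.0 1)
  [2] λ.λ.0 1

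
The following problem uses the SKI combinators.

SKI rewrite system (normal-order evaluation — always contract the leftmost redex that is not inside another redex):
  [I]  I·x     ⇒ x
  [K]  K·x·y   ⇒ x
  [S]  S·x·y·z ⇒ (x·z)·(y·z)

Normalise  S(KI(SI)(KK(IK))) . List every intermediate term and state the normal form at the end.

Answer: normal form = SK  (in 3 steps)

Reduction:
  start: S(KI(SI)(KK(IK)))
  step 1: S(I(KK(IK)))
  step 2: S(KK(IK))
  step 3: SK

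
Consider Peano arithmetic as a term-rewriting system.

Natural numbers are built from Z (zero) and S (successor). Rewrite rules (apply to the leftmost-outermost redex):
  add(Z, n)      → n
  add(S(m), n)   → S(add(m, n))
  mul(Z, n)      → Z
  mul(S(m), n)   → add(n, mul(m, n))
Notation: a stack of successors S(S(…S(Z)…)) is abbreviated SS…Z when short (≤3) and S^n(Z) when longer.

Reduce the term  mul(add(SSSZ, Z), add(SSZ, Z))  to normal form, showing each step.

Answer: normal form = S^6(Z)  (in 26 steps)

Working:
  start: mul(add(SSSZ, Z), add(SSZ, Z))
  step 1: mul(S(add(SSZ, Z)), add(SSZ, Z))
  step 2: add(add(SSZ, Z), mul(add(SSZ, Z), add(SSZ, Z)))
  step 3: add(S(add(SZ, Z)), mul(add(SSZ, Z), add(SSZ, Z)))
  step 4: S(add(add(SZ, Z), mul(add(SSZ, Z), add(SSZ, Z))))
  step 5: S(add(S(add(Z, Z)), mul(add(SSZ, Z), add(SSZ, Z))))
  step 6: S(S(add(add(Z, Z), mul(add(SSZ, Z), add(SSZ, Z)))))
  step 7: S(S(add(Z, mul(add(SSZ, Z), add(SSZ, Z)))))
  step 8: S(S(mul(add(SSZ, Z), add(SSZ, Z))))
  step 9: S(S(mul(S(add(SZ, Z)), add(SSZ, Z))))
  step 10: S(S(add(add(SSZ, Z), mul(add(SZ, Z), add(SSZ, Z)))))
  step 11: S(S(add(S(add(SZ, Z)), mul(add(SZ, Z), add(SSZ, Z)))))
  step 12: S(S(S(add(add(SZ, Z), mul(add(SZ, Z), add(SSZ, Z))))))
  step 13: S(S(S(add(S(add(Z, Z)), mul(add(SZ, Z), add(SSZ, Z))))))
  step 14: S(S(S(S(add(add(Z, Z), mul(add(SZ, Z), add(SSZ, Z)))))))
  step 15: S(S(S(S(add(Z, mul(add(SZ, Z), add(SSZ, Z)))))))
  step 16: S(S(S(S(mul(add(SZ, Z), add(SSZ, Z))))))
  step 17: S(S(S(S(mul(S(add(Z, Z)), add(SSZ, Z))))))
  step 18: S(S(S(S(add(add(SSZ, Z), mul(add(Z, Z), add(SSZ, Z)))))))
  step 19: S(S(S(S(add(S(add(SZ, Z)), mul(add(Z, Z), add(SSZ, Z)))))))
  step 20: S(S(S(S(S(add(add(SZ, Z), mul(add(Z, Z), add(SSZ, Z))))))))
  step 21: S(S(S(S(S(add(S(add(Z, Z)), mul(add(Z, Z), add(SSZ, Z))))))))
  step 22: S(S(S(S(S(S(add(add(Z, Z), mul(add(Z, Z), add(SSZ, Z)))))))))
  step 23: S(S(S(S(S(S(add(Z, mul(add(Z, Z), add(SSZ, Z)))))))))
  step 24: S(S(S(S(S(S(mul(add(Z, Z), add(SSZ, Z))))))))
  step 25: S(S(S(S(S(S(mul(Z, add(SSZ, Z))))))))
  step 26: S^6(Z)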